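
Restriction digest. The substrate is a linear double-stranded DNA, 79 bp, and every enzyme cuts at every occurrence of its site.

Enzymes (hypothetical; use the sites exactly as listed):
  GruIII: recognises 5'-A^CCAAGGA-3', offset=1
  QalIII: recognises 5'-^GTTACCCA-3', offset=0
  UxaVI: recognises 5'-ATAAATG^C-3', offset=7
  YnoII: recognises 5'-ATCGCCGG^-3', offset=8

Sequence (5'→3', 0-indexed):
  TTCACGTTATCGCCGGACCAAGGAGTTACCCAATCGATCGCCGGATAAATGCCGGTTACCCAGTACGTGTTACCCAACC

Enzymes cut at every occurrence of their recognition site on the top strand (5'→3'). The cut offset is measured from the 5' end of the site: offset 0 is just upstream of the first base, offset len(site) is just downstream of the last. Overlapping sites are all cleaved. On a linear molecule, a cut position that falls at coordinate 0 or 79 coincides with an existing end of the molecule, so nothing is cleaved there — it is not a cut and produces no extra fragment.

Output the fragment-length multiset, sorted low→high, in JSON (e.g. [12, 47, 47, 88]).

[1,3,7,7,11,14,16,20]

Scan for sites:
  GruIII ACCAAGGA/1: at [16] ⇒ [17]
  QalIII GTTACCCA/0: at [24, 54, 68] ⇒ [24, 54, 68]
  UxaVI ATAAATGC/7: at [44] ⇒ [51]
  YnoII ATCGCCGG/8: at [8, 36] ⇒ [16, 44]

Pooled cuts: [16, 17, 24, 44, 51, 54, 68]

Fragments:
  [0,16): 16 bp
  [16,17): 1 bp
  [17,24): 7 bp
  [24,44): 20 bp
  [44,51): 7 bp
  [51,54): 3 bp
  [54,68): 14 bp
  [68,79): 11 bp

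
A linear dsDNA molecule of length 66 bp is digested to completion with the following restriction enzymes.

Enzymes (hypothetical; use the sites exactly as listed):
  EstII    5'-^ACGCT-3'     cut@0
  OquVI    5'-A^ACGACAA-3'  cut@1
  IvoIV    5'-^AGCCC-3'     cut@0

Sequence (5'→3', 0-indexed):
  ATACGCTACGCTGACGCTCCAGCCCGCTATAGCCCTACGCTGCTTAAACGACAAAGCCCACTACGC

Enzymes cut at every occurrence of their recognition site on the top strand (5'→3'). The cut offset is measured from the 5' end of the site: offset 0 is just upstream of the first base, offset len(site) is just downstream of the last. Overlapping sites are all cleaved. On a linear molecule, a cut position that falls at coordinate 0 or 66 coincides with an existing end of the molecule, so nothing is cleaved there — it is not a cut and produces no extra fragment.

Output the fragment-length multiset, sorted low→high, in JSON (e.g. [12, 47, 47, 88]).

[2,5,6,6,7,7,10,11,12]

Scan for sites:
  EstII (ACGCT, off=0): starts [2, 7, 13, 36] → cuts [2, 7, 13, 36]
  OquVI (AACGACAA, off=1): starts [46] → cuts [47]
  IvoIV (AGCCC, off=0): starts [20, 30, 54] → cuts [20, 30, 54]

All cut coordinates (distinct, sorted): [2, 7, 13, 20, 30, 36, 47, 54]

Fragments:
  [0,2): 2 bp
  [2,7): 5 bp
  [7,13): 6 bp
  [13,20): 7 bp
  [20,30): 10 bp
  [30,36): 6 bp
  [36,47): 11 bp
  [47,54): 7 bp
  [54,66): 12 bp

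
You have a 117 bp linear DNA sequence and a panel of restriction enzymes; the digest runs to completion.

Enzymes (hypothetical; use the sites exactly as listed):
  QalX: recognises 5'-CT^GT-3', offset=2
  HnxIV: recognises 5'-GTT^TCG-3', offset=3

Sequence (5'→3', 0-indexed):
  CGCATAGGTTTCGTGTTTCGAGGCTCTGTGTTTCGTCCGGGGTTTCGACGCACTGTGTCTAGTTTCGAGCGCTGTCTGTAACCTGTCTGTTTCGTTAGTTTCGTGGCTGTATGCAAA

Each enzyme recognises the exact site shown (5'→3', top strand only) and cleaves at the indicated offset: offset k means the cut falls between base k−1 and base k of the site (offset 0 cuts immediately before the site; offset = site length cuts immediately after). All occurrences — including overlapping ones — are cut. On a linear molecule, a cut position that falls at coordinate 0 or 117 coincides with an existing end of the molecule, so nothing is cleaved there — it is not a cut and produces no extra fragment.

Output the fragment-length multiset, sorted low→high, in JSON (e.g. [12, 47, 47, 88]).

Site scan:
  QalX CTGT/2: at [25, 52, 71, 75, 82, 86, 106] ⇒ [27, 54, 73, 77, 84, 88, 108]
  HnxIV GTTTCG/3: at [7, 14, 29, 41, 61, 88, 97] ⇒ [10, 17, 32, 44, 64, 91, 100]

Pooled cuts: [10, 17, 27, 32, 44, 54, 64, 73, 77, 84, 88, 91, 100, 108]

Fragment lengths:
  [0,10): 10 bp
  [10,17): 7 bp
  [17,27): 10 bp
  [27,32): 5 bp
  [32,44): 12 bp
  [44,54): 10 bp
  [54,64): 10 bp
  [64,73): 9 bp
  [73,77): 4 bp
  [77,84): 7 bp
  [84,88): 4 bp
  [88,91): 3 bp
  [91,100): 9 bp
  [100,108): 8 bp
  [108,117): 9 bp

[3,4,4,5,7,7,8,9,9,9,10,10,10,10,12]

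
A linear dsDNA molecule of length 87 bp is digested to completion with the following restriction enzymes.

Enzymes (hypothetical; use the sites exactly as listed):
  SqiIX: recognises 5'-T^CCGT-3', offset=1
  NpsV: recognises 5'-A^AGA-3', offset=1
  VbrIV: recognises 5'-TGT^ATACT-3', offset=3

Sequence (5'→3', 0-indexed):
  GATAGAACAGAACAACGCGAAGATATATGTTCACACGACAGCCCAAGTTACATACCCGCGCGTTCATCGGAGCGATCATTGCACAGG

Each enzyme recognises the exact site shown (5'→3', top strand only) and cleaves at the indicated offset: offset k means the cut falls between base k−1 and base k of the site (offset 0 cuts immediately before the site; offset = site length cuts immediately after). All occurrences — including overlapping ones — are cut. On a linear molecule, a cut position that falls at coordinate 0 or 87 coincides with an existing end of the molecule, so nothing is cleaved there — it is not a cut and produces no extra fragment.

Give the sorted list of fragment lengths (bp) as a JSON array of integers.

[20,67]

Scan for sites:
  SqiIX (TCCGT, off=1): no sites
  NpsV AAGA/1: at [19] ⇒ [20]
  VbrIV (TGTATACT, off=3): no sites

All cut coordinates (distinct, sorted): [20]

Fragments:
  [0,20): 20 bp
  [20,87): 67 bp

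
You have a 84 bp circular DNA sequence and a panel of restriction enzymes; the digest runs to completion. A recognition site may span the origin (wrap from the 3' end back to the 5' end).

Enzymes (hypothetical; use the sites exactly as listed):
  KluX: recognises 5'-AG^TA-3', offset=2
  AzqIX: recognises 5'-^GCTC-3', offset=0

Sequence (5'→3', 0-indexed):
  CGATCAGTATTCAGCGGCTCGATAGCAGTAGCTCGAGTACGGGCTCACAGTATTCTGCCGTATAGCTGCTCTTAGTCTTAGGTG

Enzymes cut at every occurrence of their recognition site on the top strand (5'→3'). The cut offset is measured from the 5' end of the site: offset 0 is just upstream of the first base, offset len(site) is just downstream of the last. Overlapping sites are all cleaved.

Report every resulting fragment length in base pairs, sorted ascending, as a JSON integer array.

[2,5,7,8,9,12,17,24]

Scan for sites:
  KluX (AGTA, off=2): starts [5, 26, 35, 48] → cuts [7, 28, 37, 50]
  AzqIX (GCTC, off=0): starts [16, 30, 42, 67] → cuts [16, 30, 42, 67]

All cut coordinates (distinct, sorted): [7, 16, 28, 30, 37, 42, 50, 67]

Fragments:
  7→16: 9 bp
  16→28: 12 bp
  28→30: 2 bp
  30→37: 7 bp
  37→42: 5 bp
  42→50: 8 bp
  50→67: 17 bp
  67→7 (wrap): 84-67+7 = 24 bp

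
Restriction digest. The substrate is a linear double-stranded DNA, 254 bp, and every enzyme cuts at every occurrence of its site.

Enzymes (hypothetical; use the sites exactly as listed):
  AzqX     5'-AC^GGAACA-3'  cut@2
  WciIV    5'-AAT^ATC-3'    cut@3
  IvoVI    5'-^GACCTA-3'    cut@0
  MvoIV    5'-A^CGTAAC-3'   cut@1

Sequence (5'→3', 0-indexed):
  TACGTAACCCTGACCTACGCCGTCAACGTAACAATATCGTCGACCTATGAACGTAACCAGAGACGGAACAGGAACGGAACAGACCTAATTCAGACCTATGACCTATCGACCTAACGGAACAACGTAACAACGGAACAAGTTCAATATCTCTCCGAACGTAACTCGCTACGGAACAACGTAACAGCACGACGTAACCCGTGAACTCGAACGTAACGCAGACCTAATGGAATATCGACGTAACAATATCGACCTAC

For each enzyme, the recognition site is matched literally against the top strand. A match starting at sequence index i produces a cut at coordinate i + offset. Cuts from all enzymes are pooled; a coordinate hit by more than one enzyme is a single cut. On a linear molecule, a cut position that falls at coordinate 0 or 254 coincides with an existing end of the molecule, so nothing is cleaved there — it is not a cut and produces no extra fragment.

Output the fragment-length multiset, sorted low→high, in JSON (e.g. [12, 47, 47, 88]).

Per-enzyme occurrences:
  AzqX (ACGGAACA, off=2): starts [62, 73, 113, 129, 167] → cuts [64, 75, 115, 131, 169]
  WciIV (AATATC, off=3): starts [32, 142, 227, 241] → cuts [35, 145, 230, 244]
  IvoVI (GACCTA, off=0): starts [11, 41, 81, 92, 99, 107, 217, 247] → cuts [11, 41, 81, 92, 99, 107, 217, 247]
  MvoIV (ACGTAAC, off=1): starts [1, 25, 50, 121, 155, 175, 188, 207, 234] → cuts [2, 26, 51, 122, 156, 176, 189, 208, 235]

All cut coordinates (distinct, sorted): [2, 11, 26, 35, 41, 51, 64, 75, 81, 92, 99, 107, 115, 122, 131, 145, 156, 169, 176, 189, 208, 217, 230, 235, 244, 247]

Fragments:
  [0,2): 2 bp
  [2,11): 9 bp
  [11,26): 15 bp
  [26,35): 9 bp
  [35,41): 6 bp
  [41,51): 10 bp
  [51,64): 13 bp
  [64,75): 11 bp
  [75,81): 6 bp
  [81,92): 11 bp
  [92,99): 7 bp
  [99,107): 8 bp
  [107,115): 8 bp
  [115,122): 7 bp
  [122,131): 9 bp
  [131,145): 14 bp
  [145,156): 11 bp
  [156,169): 13 bp
  [169,176): 7 bp
  [176,189): 13 bp
  [189,208): 19 bp
  [208,217): 9 bp
  [217,230): 13 bp
  [230,235): 5 bp
  [235,244): 9 bp
  [244,247): 3 bp
  [247,254): 7 bp

[2,3,5,6,6,7,7,7,7,8,8,9,9,9,9,9,10,11,11,11,13,13,13,13,14,15,19]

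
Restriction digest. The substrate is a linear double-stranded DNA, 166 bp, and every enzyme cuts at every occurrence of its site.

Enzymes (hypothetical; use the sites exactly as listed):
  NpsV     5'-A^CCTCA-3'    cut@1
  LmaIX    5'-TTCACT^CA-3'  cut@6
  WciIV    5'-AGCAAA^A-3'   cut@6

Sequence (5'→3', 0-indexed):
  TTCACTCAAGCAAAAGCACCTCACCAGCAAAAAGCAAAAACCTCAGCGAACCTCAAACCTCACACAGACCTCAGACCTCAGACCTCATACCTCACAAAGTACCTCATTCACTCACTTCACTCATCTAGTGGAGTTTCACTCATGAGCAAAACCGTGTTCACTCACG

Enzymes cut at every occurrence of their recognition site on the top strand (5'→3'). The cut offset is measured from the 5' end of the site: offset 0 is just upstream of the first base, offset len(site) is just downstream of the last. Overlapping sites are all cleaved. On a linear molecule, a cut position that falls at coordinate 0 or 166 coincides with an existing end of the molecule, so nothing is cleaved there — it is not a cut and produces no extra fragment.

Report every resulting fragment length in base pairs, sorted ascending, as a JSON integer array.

[2,4,4,6,7,7,7,7,7,8,9,10,10,11,11,12,12,13,19]

Site scan:
  NpsV (ACCTCA, off=1): starts [17, 39, 49, 56, 67, 74, 81, 88, 100] → cuts [18, 40, 50, 57, 68, 75, 82, 89, 101]
  LmaIX (TTCACTCA, off=6): starts [0, 106, 115, 134, 156] → cuts [6, 112, 121, 140, 162]
  WciIV (AGCAAAA, off=6): starts [8, 25, 32, 144] → cuts [14, 31, 38, 150]

All cut coordinates (distinct, sorted): [6, 14, 18, 31, 38, 40, 50, 57, 68, 75, 82, 89, 101, 112, 121, 140, 150, 162]

Fragments:
  [0,6): 6 bp
  [6,14): 8 bp
  [14,18): 4 bp
  [18,31): 13 bp
  [31,38): 7 bp
  [38,40): 2 bp
  [40,50): 10 bp
  [50,57): 7 bp
  [57,68): 11 bp
  [68,75): 7 bp
  [75,82): 7 bp
  [82,89): 7 bp
  [89,101): 12 bp
  [101,112): 11 bp
  [112,121): 9 bp
  [121,140): 19 bp
  [140,150): 10 bp
  [150,162): 12 bp
  [162,166): 4 bp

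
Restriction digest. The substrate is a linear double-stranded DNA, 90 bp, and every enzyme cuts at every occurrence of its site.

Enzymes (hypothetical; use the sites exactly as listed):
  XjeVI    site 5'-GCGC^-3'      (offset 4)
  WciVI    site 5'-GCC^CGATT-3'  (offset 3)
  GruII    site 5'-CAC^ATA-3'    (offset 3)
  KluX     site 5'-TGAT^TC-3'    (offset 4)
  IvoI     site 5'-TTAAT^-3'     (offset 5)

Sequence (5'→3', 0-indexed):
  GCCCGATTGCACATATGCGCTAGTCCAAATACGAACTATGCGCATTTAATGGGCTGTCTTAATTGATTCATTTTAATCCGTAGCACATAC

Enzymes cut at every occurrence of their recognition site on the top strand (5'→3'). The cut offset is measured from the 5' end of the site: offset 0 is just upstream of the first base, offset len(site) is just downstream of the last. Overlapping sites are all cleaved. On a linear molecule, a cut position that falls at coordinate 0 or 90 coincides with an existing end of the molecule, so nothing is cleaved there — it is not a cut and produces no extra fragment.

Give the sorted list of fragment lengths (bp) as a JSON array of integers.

Site scan:
  XjeVI GCGC/4: at [16, 39] ⇒ [20, 43]
  WciVI GCCCGATT/3: at [0] ⇒ [3]
  GruII CACATA/3: at [9, 83] ⇒ [12, 86]
  KluX TGATTC/4: at [63] ⇒ [67]
  IvoI TTAAT/5: at [45, 58, 72] ⇒ [50, 63, 77]

All cut coordinates (distinct, sorted): [3, 12, 20, 43, 50, 63, 67, 77, 86]

Fragment lengths:
  [0,3): 3 bp
  [3,12): 9 bp
  [12,20): 8 bp
  [20,43): 23 bp
  [43,50): 7 bp
  [50,63): 13 bp
  [63,67): 4 bp
  [67,77): 10 bp
  [77,86): 9 bp
  [86,90): 4 bp

[3,4,4,7,8,9,9,10,13,23]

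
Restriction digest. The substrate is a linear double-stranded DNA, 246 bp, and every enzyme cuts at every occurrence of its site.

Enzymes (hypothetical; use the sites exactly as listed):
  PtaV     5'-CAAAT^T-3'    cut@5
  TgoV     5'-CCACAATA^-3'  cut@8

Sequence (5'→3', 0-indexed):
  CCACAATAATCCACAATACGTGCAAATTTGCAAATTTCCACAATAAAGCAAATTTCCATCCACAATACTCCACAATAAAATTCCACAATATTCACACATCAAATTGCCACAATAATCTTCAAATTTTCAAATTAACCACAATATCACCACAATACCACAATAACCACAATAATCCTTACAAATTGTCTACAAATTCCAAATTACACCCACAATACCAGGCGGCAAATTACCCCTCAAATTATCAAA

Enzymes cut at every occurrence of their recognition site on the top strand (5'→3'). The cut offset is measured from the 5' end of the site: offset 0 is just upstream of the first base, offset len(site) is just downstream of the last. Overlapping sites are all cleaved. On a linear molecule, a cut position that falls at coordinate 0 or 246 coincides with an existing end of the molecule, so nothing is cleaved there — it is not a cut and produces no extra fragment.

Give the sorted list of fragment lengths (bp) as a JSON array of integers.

[7,7,8,8,8,8,8,9,9,10,10,10,10,10,11,11,11,12,12,13,13,13,14,14]

Per-enzyme occurrences:
  PtaV CAAATT/5: at [22, 30, 48, 99, 119, 127, 178, 189, 196, 222, 234] ⇒ [27, 35, 53, 104, 124, 132, 183, 194, 201, 227, 239]
  TgoV CCACAATA/8: at [0, 10, 37, 59, 69, 82, 106, 135, 146, 154, 163, 206] ⇒ [8, 18, 45, 67, 77, 90, 114, 143, 154, 162, 171, 214]

Pooled cuts: [8, 18, 27, 35, 45, 53, 67, 77, 90, 104, 114, 124, 132, 143, 154, 162, 171, 183, 194, 201, 214, 227, 239]

Fragments:
  [0,8): 8 bp
  [8,18): 10 bp
  [18,27): 9 bp
  [27,35): 8 bp
  [35,45): 10 bp
  [45,53): 8 bp
  [53,67): 14 bp
  [67,77): 10 bp
  [77,90): 13 bp
  [90,104): 14 bp
  [104,114): 10 bp
  [114,124): 10 bp
  [124,132): 8 bp
  [132,143): 11 bp
  [143,154): 11 bp
  [154,162): 8 bp
  [162,171): 9 bp
  [171,183): 12 bp
  [183,194): 11 bp
  [194,201): 7 bp
  [201,214): 13 bp
  [214,227): 13 bp
  [227,239): 12 bp
  [239,246): 7 bp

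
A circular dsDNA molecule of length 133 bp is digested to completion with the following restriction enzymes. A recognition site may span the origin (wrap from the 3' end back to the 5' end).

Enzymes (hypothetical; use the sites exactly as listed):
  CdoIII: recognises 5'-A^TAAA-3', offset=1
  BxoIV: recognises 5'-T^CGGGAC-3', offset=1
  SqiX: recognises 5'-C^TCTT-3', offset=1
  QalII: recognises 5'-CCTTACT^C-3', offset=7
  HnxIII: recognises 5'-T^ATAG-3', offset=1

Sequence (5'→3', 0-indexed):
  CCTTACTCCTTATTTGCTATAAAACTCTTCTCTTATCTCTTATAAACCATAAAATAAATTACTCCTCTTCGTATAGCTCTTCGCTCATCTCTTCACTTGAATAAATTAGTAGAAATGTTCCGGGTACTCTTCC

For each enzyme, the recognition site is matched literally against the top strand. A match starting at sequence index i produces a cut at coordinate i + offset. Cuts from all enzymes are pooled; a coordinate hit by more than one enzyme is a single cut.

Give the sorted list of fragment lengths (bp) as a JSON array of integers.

Scan for sites:
  CdoIII (ATAAA, off=1): starts [18, 41, 48, 53, 100] → cuts [19, 42, 49, 54, 101]
  BxoIV (TCGGGAC, off=1): no sites
  SqiX (CTCTT, off=1): starts [24, 29, 36, 64, 76, 88, 126] → cuts [25, 30, 37, 65, 77, 89, 127]
  QalII (CCTTACTC, off=7): starts [0] → cuts [7]
  HnxIII (TATAG, off=1): starts [71] → cuts [72]

Pooled cuts: [7, 19, 25, 30, 37, 42, 49, 54, 65, 72, 77, 89, 101, 127]

Fragments:
  7→19: 12 bp
  19→25: 6 bp
  25→30: 5 bp
  30→37: 7 bp
  37→42: 5 bp
  42→49: 7 bp
  49→54: 5 bp
  54→65: 11 bp
  65→72: 7 bp
  72→77: 5 bp
  77→89: 12 bp
  89→101: 12 bp
  101→127: 26 bp
  127→7 (wrap): 133-127+7 = 13 bp

[5,5,5,5,6,7,7,7,11,12,12,12,13,26]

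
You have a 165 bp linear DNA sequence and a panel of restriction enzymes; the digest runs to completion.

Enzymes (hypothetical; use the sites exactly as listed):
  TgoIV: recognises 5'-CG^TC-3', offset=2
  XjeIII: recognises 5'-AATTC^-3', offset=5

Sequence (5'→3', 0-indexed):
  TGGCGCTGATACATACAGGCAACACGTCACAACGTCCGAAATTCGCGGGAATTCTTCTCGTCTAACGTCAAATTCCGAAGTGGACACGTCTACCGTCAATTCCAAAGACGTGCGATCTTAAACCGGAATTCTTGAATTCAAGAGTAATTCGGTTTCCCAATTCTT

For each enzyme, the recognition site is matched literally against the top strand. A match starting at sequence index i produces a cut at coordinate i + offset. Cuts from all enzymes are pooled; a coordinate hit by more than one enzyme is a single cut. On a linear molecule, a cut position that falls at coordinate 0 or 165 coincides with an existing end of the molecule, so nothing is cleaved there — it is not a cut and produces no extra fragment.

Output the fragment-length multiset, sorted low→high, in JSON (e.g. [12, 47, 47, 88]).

Scan for sites:
  TgoIV CGTC/2: at [24, 32, 58, 65, 86, 93] ⇒ [26, 34, 60, 67, 88, 95]
  XjeIII AATTC/5: at [39, 49, 70, 97, 126, 134, 145, 158] ⇒ [44, 54, 75, 102, 131, 139, 150, 163]

All cut coordinates (distinct, sorted): [26, 34, 44, 54, 60, 67, 75, 88, 95, 102, 131, 139, 150, 163]

Fragment lengths:
  [0,26): 26 bp
  [26,34): 8 bp
  [34,44): 10 bp
  [44,54): 10 bp
  [54,60): 6 bp
  [60,67): 7 bp
  [67,75): 8 bp
  [75,88): 13 bp
  [88,95): 7 bp
  [95,102): 7 bp
  [102,131): 29 bp
  [131,139): 8 bp
  [139,150): 11 bp
  [150,163): 13 bp
  [163,165): 2 bp

[2,6,7,7,7,8,8,8,10,10,11,13,13,26,29]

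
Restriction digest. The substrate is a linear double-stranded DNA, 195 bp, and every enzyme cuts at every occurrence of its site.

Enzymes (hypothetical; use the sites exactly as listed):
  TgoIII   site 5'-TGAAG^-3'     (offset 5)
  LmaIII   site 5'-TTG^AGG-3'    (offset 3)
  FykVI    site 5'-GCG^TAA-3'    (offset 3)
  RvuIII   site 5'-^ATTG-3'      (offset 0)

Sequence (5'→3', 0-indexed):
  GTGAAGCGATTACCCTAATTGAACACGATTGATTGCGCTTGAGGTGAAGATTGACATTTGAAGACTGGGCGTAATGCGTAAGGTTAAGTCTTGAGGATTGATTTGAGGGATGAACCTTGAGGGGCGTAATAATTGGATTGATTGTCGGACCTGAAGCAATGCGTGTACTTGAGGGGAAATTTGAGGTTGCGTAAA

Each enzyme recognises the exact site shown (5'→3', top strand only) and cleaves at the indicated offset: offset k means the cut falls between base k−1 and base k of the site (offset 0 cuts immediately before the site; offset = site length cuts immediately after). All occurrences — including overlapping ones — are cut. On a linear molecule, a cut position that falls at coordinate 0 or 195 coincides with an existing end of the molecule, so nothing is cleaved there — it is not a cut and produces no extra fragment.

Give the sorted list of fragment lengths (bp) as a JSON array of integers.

[3,4,4,4,5,5,6,7,7,8,8,8,9,10,10,11,12,14,14,15,15,16]

Site scan:
  TgoIII TGAAG/5: at [1, 44, 58, 151] ⇒ [6, 49, 63, 156]
  LmaIII TTGAGG/3: at [38, 90, 102, 116, 168, 180] ⇒ [41, 93, 105, 119, 171, 183]
  FykVI GCGTAA/3: at [68, 75, 123, 188] ⇒ [71, 78, 126, 191]
  RvuIII ATTG/0: at [17, 27, 31, 49, 96, 131, 136, 140] ⇒ [17, 27, 31, 49, 96, 131, 136, 140]

Pooled cuts: [6, 17, 27, 31, 41, 49, 63, 71, 78, 93, 96, 105, 119, 126, 131, 136, 140, 156, 171, 183, 191]

Fragments:
  [0,6): 6 bp
  [6,17): 11 bp
  [17,27): 10 bp
  [27,31): 4 bp
  [31,41): 10 bp
  [41,49): 8 bp
  [49,63): 14 bp
  [63,71): 8 bp
  [71,78): 7 bp
  [78,93): 15 bp
  [93,96): 3 bp
  [96,105): 9 bp
  [105,119): 14 bp
  [119,126): 7 bp
  [126,131): 5 bp
  [131,136): 5 bp
  [136,140): 4 bp
  [140,156): 16 bp
  [156,171): 15 bp
  [171,183): 12 bp
  [183,191): 8 bp
  [191,195): 4 bp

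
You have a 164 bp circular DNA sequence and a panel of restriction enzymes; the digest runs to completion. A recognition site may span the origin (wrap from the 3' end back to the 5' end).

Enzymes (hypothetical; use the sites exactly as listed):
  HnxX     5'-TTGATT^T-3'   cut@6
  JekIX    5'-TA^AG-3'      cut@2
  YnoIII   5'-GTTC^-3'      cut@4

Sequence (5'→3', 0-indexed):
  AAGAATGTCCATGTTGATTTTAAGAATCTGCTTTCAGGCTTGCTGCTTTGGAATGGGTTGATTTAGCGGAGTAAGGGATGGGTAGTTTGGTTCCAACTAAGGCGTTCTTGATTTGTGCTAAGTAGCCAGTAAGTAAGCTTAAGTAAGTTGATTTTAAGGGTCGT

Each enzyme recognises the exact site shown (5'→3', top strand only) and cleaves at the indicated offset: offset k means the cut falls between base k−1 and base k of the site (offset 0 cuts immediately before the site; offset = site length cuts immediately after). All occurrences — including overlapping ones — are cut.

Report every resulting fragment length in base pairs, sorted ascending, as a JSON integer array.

Site scan:
  HnxX TTGATTT/6: at [13, 57, 107, 147] ⇒ [19, 63, 113, 153]
  JekIX TAAG/2: at [20, 71, 97, 118, 129, 133, 139, 143, 154, 163] ⇒ [1, 22, 73, 99, 120, 131, 135, 141, 145, 156]
  YnoIII GTTC/4: at [89, 103] ⇒ [93, 107]

All cut coordinates (distinct, sorted): [1, 19, 22, 63, 73, 93, 99, 107, 113, 120, 131, 135, 141, 145, 153, 156]

Fragment lengths:
  1→19: 18 bp
  19→22: 3 bp
  22→63: 41 bp
  63→73: 10 bp
  73→93: 20 bp
  93→99: 6 bp
  99→107: 8 bp
  107→113: 6 bp
  113→120: 7 bp
  120→131: 11 bp
  131→135: 4 bp
  135→141: 6 bp
  141→145: 4 bp
  145→153: 8 bp
  153→156: 3 bp
  156→1 (wrap): 164-156+1 = 9 bp

[3,3,4,4,6,6,6,7,8,8,9,10,11,18,20,41]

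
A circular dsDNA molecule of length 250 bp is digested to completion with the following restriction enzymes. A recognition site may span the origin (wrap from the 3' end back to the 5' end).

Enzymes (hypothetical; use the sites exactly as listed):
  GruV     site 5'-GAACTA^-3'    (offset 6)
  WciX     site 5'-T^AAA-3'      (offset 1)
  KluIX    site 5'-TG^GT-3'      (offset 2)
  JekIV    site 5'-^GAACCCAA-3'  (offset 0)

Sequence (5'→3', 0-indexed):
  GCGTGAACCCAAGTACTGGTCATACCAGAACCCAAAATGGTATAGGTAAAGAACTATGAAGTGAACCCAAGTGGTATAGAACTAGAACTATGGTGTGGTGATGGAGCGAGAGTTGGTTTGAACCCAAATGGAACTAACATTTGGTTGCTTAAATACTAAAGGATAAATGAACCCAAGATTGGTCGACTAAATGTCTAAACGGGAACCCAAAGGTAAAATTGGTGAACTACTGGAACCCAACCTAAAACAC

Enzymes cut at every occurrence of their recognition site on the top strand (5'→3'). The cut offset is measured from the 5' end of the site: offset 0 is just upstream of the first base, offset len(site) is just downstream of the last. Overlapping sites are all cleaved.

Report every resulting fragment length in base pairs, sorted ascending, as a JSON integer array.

Scan for sites:
  GruV GAACTA/6: at [50, 78, 84, 130, 223] ⇒ [56, 84, 90, 136, 229]
  WciX TAAA/1: at [46, 149, 156, 163, 187, 195, 213, 242] ⇒ [47, 150, 157, 164, 188, 196, 214, 243]
  KluIX TGGT/2: at [16, 37, 71, 90, 95, 113, 141, 179, 219] ⇒ [18, 39, 73, 92, 97, 115, 143, 181, 221]
  JekIV GAACCCAA/0: at [4, 27, 62, 119, 168, 202, 232] ⇒ [4, 27, 62, 119, 168, 202, 232]

All cut coordinates (distinct, sorted): [4, 18, 27, 39, 47, 56, 62, 73, 84, 90, 92, 97, 115, 119, 136, 143, 150, 157, 164, 168, 181, 188, 196, 202, 214, 221, 229, 232, 243]

Fragments:
  4→18: 14 bp
  18→27: 9 bp
  27→39: 12 bp
  39→47: 8 bp
  47→56: 9 bp
  56→62: 6 bp
  62→73: 11 bp
  73→84: 11 bp
  84→90: 6 bp
  90→92: 2 bp
  92→97: 5 bp
  97→115: 18 bp
  115→119: 4 bp
  119→136: 17 bp
  136→143: 7 bp
  143→150: 7 bp
  150→157: 7 bp
  157→164: 7 bp
  164→168: 4 bp
  168→181: 13 bp
  181→188: 7 bp
  188→196: 8 bp
  196→202: 6 bp
  202→214: 12 bp
  214→221: 7 bp
  221→229: 8 bp
  229→232: 3 bp
  232→243: 11 bp
  243→4 (wrap): 250-243+4 = 11 bp

[2,3,4,4,5,6,6,6,7,7,7,7,7,7,8,8,8,9,9,11,11,11,11,12,12,13,14,17,18]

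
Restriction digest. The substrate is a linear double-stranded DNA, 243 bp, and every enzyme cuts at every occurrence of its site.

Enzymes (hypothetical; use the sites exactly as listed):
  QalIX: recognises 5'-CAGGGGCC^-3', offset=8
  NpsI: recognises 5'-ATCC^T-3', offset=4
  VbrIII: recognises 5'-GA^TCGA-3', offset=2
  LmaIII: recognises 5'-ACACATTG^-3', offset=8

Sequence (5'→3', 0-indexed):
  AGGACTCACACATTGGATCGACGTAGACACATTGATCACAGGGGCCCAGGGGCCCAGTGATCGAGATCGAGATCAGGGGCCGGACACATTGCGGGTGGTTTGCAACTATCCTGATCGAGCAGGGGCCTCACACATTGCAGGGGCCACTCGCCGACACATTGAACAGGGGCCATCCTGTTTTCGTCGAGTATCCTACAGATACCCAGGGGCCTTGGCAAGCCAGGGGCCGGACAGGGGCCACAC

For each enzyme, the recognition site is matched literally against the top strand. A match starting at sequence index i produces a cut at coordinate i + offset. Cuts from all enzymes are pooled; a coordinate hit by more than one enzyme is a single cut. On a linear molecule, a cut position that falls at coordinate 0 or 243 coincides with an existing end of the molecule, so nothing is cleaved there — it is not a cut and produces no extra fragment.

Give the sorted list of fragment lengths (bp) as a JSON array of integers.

[2,3,4,4,6,6,8,8,10,10,10,11,12,13,15,15,16,17,17,18,18,20]

Scan for sites:
  QalIX CAGGGGCC/8: at [38, 46, 73, 119, 137, 163, 203, 220, 231] ⇒ [46, 54, 81, 127, 145, 171, 211, 228, 239]
  NpsI ATCCT/4: at [107, 171, 189] ⇒ [111, 175, 193]
  VbrIII GATCGA/2: at [15, 58, 64, 112] ⇒ [17, 60, 66, 114]
  LmaIII ACACATTG/8: at [7, 26, 83, 129, 153] ⇒ [15, 34, 91, 137, 161]

All cut coordinates (distinct, sorted): [15, 17, 34, 46, 54, 60, 66, 81, 91, 111, 114, 127, 137, 145, 161, 171, 175, 193, 211, 228, 239]

Fragments:
  [0,15): 15 bp
  [15,17): 2 bp
  [17,34): 17 bp
  [34,46): 12 bp
  [46,54): 8 bp
  [54,60): 6 bp
  [60,66): 6 bp
  [66,81): 15 bp
  [81,91): 10 bp
  [91,111): 20 bp
  [111,114): 3 bp
  [114,127): 13 bp
  [127,137): 10 bp
  [137,145): 8 bp
  [145,161): 16 bp
  [161,171): 10 bp
  [171,175): 4 bp
  [175,193): 18 bp
  [193,211): 18 bp
  [211,228): 17 bp
  [228,239): 11 bp
  [239,243): 4 bp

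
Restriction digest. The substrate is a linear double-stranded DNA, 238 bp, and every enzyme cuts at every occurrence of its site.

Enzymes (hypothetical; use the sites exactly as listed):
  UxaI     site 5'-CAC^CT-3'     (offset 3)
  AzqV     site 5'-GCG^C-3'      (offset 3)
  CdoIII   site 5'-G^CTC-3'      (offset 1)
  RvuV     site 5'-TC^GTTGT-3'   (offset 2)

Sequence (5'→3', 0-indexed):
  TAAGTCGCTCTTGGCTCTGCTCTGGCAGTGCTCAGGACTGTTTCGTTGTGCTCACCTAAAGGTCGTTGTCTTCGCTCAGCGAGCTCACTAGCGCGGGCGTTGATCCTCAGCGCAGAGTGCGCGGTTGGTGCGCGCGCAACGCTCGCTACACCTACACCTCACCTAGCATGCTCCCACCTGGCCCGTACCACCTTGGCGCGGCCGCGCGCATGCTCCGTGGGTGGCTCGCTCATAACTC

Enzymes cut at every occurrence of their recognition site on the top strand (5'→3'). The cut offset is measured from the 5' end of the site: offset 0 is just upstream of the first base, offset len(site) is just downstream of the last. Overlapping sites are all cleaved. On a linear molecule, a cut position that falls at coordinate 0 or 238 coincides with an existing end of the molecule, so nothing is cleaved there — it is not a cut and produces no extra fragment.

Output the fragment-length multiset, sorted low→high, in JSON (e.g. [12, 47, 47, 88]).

[2,2,2,4,4,5,5,5,5,6,6,7,7,7,7,8,8,9,9,9,10,10,10,10,11,11,12,14,14,19]

Per-enzyme occurrences:
  UxaI (CACCT, off=3): starts [52, 148, 154, 159, 174, 188] → cuts [55, 151, 157, 162, 177, 191]
  AzqV (GCGC, off=3): starts [90, 109, 118, 129, 131, 133, 195, 203, 205] → cuts [93, 112, 121, 132, 134, 136, 198, 206, 208]
  CdoIII (GCTC, off=1): starts [6, 13, 18, 29, 49, 73, 82, 140, 169, 211, 223, 227] → cuts [7, 14, 19, 30, 50, 74, 83, 141, 170, 212, 224, 228]
  RvuV (TCGTTGT, off=2): starts [42, 62] → cuts [44, 64]

All cut coordinates (distinct, sorted): [7, 14, 19, 30, 44, 50, 55, 64, 74, 83, 93, 112, 121, 132, 134, 136, 141, 151, 157, 162, 170, 177, 191, 198, 206, 208, 212, 224, 228]

Fragment lengths:
  [0,7): 7 bp
  [7,14): 7 bp
  [14,19): 5 bp
  [19,30): 11 bp
  [30,44): 14 bp
  [44,50): 6 bp
  [50,55): 5 bp
  [55,64): 9 bp
  [64,74): 10 bp
  [74,83): 9 bp
  [83,93): 10 bp
  [93,112): 19 bp
  [112,121): 9 bp
  [121,132): 11 bp
  [132,134): 2 bp
  [134,136): 2 bp
  [136,141): 5 bp
  [141,151): 10 bp
  [151,157): 6 bp
  [157,162): 5 bp
  [162,170): 8 bp
  [170,177): 7 bp
  [177,191): 14 bp
  [191,198): 7 bp
  [198,206): 8 bp
  [206,208): 2 bp
  [208,212): 4 bp
  [212,224): 12 bp
  [224,228): 4 bp
  [228,238): 10 bp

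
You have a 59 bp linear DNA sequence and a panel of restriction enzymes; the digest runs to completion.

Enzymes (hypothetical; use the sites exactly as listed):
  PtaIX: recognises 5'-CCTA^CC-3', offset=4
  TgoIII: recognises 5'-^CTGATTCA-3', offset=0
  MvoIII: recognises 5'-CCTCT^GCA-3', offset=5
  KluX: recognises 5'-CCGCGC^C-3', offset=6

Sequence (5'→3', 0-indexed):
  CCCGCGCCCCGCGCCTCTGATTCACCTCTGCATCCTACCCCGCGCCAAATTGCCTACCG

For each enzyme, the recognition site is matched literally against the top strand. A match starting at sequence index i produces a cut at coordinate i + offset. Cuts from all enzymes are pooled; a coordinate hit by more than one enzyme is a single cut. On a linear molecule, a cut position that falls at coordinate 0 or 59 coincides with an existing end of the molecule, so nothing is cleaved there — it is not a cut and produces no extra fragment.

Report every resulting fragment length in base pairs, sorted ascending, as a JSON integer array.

[2,3,7,7,8,8,11,13]

Site scan:
  PtaIX CCTACC/4: at [33, 52] ⇒ [37, 56]
  TgoIII CTGATTCA/0: at [16] ⇒ [16]
  MvoIII CCTCTGCA/5: at [24] ⇒ [29]
  KluX CCGCGCC/6: at [1, 8, 39] ⇒ [7, 14, 45]

Pooled cuts: [7, 14, 16, 29, 37, 45, 56]

Fragment lengths:
  [0,7): 7 bp
  [7,14): 7 bp
  [14,16): 2 bp
  [16,29): 13 bp
  [29,37): 8 bp
  [37,45): 8 bp
  [45,56): 11 bp
  [56,59): 3 bp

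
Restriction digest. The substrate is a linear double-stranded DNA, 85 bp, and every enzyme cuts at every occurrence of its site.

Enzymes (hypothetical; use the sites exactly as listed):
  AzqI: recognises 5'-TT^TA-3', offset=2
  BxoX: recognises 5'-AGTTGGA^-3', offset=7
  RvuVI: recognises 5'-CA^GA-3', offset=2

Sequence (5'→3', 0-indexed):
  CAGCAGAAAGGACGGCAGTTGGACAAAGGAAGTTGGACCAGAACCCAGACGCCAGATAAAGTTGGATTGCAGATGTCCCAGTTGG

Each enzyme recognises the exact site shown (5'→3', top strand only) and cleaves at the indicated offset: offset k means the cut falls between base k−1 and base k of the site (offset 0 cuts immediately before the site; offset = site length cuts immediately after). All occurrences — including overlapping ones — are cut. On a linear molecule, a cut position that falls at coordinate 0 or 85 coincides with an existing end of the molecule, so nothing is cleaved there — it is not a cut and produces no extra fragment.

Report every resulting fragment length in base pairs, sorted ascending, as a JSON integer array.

[3,5,5,7,7,12,14,14,18]

Per-enzyme occurrences:
  AzqI (TTTA, off=2): no sites
  BxoX (AGTTGGA, off=7): starts [16, 30, 59] → cuts [23, 37, 66]
  RvuVI (CAGA, off=2): starts [3, 38, 45, 52, 69] → cuts [5, 40, 47, 54, 71]

Pooled cuts: [5, 23, 37, 40, 47, 54, 66, 71]

Fragment lengths:
  [0,5): 5 bp
  [5,23): 18 bp
  [23,37): 14 bp
  [37,40): 3 bp
  [40,47): 7 bp
  [47,54): 7 bp
  [54,66): 12 bp
  [66,71): 5 bp
  [71,85): 14 bp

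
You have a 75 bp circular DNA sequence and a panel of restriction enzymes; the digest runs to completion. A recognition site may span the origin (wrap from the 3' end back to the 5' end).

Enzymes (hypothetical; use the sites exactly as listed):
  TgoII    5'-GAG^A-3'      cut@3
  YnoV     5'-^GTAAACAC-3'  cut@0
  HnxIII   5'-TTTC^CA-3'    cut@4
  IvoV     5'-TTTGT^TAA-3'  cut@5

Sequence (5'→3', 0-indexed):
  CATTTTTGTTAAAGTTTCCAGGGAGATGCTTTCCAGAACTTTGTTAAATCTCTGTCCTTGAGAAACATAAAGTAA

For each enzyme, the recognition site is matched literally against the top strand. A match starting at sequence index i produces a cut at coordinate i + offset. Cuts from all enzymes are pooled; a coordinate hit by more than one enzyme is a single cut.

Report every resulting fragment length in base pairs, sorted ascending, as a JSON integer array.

[7,8,9,11,18,22]

Per-enzyme occurrences:
  TgoII GAGA/3: at [22, 59] ⇒ [25, 62]
  YnoV (GTAAACAC, off=0): no sites
  HnxIII TTTCCA/4: at [14, 29] ⇒ [18, 33]
  IvoV TTTGTTAA/5: at [4, 39] ⇒ [9, 44]

All cut coordinates (distinct, sorted): [9, 18, 25, 33, 44, 62]

Fragments:
  9→18: 9 bp
  18→25: 7 bp
  25→33: 8 bp
  33→44: 11 bp
  44→62: 18 bp
  62→9 (wrap): 75-62+9 = 22 bp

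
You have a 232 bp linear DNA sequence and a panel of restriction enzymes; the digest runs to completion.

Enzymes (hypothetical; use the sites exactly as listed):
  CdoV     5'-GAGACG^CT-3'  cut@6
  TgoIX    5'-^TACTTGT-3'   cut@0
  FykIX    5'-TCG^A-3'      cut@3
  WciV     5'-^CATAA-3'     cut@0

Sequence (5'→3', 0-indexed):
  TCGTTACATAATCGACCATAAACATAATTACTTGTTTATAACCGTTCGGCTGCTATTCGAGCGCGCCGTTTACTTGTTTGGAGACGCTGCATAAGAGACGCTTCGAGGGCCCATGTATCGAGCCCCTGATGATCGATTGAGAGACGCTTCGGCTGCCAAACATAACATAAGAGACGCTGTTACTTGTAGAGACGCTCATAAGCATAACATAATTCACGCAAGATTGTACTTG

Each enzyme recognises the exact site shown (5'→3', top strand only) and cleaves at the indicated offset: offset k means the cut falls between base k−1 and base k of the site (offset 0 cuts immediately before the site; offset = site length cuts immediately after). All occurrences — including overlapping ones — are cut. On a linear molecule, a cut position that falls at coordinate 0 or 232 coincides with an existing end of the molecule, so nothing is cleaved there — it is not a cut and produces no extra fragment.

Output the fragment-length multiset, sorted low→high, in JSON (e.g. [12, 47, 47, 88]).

[2,2,3,4,5,5,5,6,6,6,6,8,11,11,11,11,14,14,15,15,16,25,31]

Site scan:
  CdoV (GAGACGCT, off=6): starts [80, 94, 140, 170, 188] → cuts [86, 100, 146, 176, 194]
  TgoIX (TACTTGT, off=0): starts [28, 70, 180] → cuts [28, 70, 180]
  FykIX (TCGA, off=3): starts [11, 56, 102, 117, 132] → cuts [14, 59, 105, 120, 135]
  WciV (CATAA, off=0): starts [6, 16, 22, 89, 160, 165, 196, 202, 207] → cuts [6, 16, 22, 89, 160, 165, 196, 202, 207]

All cut coordinates (distinct, sorted): [6, 14, 16, 22, 28, 59, 70, 86, 89, 100, 105, 120, 135, 146, 160, 165, 176, 180, 194, 196, 202, 207]

Fragment lengths:
  [0,6): 6 bp
  [6,14): 8 bp
  [14,16): 2 bp
  [16,22): 6 bp
  [22,28): 6 bp
  [28,59): 31 bp
  [59,70): 11 bp
  [70,86): 16 bp
  [86,89): 3 bp
  [89,100): 11 bp
  [100,105): 5 bp
  [105,120): 15 bp
  [120,135): 15 bp
  [135,146): 11 bp
  [146,160): 14 bp
  [160,165): 5 bp
  [165,176): 11 bp
  [176,180): 4 bp
  [180,194): 14 bp
  [194,196): 2 bp
  [196,202): 6 bp
  [202,207): 5 bp
  [207,232): 25 bp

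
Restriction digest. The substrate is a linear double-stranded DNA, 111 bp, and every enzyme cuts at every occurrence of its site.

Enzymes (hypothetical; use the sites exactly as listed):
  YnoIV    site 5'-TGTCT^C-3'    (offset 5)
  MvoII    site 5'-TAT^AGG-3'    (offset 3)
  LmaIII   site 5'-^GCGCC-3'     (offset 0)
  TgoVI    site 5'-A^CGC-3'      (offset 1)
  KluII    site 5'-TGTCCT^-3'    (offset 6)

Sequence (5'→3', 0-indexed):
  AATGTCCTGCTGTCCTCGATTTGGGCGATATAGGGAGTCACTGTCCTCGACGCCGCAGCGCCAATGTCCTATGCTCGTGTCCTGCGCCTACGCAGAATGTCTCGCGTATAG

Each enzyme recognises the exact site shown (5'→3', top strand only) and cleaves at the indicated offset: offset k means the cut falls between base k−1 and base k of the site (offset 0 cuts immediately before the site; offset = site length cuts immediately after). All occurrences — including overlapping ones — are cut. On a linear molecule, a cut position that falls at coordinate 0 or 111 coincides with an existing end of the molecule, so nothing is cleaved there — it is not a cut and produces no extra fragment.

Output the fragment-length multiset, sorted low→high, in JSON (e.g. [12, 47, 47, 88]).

[3,7,7,8,8,9,12,13,13,15,16]

Scan for sites:
  YnoIV TGTCTC/5: at [97] ⇒ [102]
  MvoII TATAGG/3: at [28] ⇒ [31]
  LmaIII GCGCC/0: at [57, 83] ⇒ [57, 83]
  TgoVI ACGC/1: at [49, 89] ⇒ [50, 90]
  KluII TGTCCT/6: at [2, 10, 41, 64, 77] ⇒ [8, 16, 47, 70, 83]

Pooled cuts: [8, 16, 31, 47, 50, 57, 70, 83, 90, 102]

Fragment lengths:
  [0,8): 8 bp
  [8,16): 8 bp
  [16,31): 15 bp
  [31,47): 16 bp
  [47,50): 3 bp
  [50,57): 7 bp
  [57,70): 13 bp
  [70,83): 13 bp
  [83,90): 7 bp
  [90,102): 12 bp
  [102,111): 9 bp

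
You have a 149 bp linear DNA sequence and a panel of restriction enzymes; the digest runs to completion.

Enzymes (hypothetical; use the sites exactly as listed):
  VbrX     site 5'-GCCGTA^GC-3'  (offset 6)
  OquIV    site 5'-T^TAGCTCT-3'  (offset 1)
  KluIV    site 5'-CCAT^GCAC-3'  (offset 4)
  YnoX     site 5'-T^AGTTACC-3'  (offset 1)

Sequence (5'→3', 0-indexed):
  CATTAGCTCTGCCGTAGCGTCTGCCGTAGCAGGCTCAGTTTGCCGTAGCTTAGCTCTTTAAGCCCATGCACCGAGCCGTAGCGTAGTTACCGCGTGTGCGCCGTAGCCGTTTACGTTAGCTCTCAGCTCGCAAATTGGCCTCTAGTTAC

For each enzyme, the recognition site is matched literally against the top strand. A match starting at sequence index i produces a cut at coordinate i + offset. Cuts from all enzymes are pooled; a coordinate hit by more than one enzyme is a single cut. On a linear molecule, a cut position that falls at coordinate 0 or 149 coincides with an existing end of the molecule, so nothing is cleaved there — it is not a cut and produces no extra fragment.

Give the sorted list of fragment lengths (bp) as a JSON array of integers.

Scan for sites:
  VbrX GCCGTAGC/6: at [10, 22, 41, 74, 99] ⇒ [16, 28, 47, 80, 105]
  OquIV TTAGCTCT/1: at [2, 49, 115] ⇒ [3, 50, 116]
  KluIV CCATGCAC/4: at [63] ⇒ [67]
  YnoX TAGTTACC/1: at [83] ⇒ [84]

All cut coordinates (distinct, sorted): [3, 16, 28, 47, 50, 67, 80, 84, 105, 116]

Fragments:
  [0,3): 3 bp
  [3,16): 13 bp
  [16,28): 12 bp
  [28,47): 19 bp
  [47,50): 3 bp
  [50,67): 17 bp
  [67,80): 13 bp
  [80,84): 4 bp
  [84,105): 21 bp
  [105,116): 11 bp
  [116,149): 33 bp

[3,3,4,11,12,13,13,17,19,21,33]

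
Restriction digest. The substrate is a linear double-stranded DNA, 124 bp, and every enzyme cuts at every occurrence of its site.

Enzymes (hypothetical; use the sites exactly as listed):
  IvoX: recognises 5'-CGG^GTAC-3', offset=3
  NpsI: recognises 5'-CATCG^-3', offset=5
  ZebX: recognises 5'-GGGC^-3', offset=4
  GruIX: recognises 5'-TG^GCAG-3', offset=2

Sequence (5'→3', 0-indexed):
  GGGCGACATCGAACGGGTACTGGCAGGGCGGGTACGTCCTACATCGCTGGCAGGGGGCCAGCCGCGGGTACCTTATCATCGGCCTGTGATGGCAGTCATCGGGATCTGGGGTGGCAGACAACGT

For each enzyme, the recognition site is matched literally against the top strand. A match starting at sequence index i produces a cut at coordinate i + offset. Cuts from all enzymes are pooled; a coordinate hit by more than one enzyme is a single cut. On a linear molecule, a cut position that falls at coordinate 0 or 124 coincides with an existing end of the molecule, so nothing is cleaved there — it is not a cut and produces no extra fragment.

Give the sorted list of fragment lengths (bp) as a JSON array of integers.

Scan for sites:
  IvoX (CGGGTAC, off=3): starts [13, 28, 64] → cuts [16, 31, 67]
  NpsI (CATCG, off=5): starts [6, 41, 76, 96] → cuts [11, 46, 81, 101]
  ZebX (GGGC, off=4): starts [0, 25, 54] → cuts [4, 29, 58]
  GruIX (TGGCAG, off=2): starts [20, 47, 89, 111] → cuts [22, 49, 91, 113]

Pooled cuts: [4, 11, 16, 22, 29, 31, 46, 49, 58, 67, 81, 91, 101, 113]

Fragments:
  [0,4): 4 bp
  [4,11): 7 bp
  [11,16): 5 bp
  [16,22): 6 bp
  [22,29): 7 bp
  [29,31): 2 bp
  [31,46): 15 bp
  [46,49): 3 bp
  [49,58): 9 bp
  [58,67): 9 bp
  [67,81): 14 bp
  [81,91): 10 bp
  [91,101): 10 bp
  [101,113): 12 bp
  [113,124): 11 bp

[2,3,4,5,6,7,7,9,9,10,10,11,12,14,15]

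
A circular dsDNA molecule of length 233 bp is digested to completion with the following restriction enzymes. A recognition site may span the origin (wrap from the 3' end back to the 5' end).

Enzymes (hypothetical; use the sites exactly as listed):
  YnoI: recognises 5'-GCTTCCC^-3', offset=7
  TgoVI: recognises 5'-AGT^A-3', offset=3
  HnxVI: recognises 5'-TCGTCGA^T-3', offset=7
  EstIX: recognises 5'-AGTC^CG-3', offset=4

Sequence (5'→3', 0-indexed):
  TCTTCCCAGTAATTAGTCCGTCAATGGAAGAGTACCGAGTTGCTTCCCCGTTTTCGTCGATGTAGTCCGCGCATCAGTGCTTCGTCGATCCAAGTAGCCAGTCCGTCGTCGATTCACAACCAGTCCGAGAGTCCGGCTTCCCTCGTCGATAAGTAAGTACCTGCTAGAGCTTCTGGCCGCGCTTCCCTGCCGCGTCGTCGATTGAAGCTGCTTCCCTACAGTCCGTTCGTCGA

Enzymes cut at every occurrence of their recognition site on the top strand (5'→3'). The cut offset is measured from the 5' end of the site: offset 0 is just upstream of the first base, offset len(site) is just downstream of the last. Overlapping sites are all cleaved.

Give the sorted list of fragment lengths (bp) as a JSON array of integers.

Site scan:
  YnoI (GCTTCCC, off=7): starts [41, 135, 180, 209] → cuts [48, 142, 187, 216]
  TgoVI (AGTA, off=3): starts [7, 30, 92, 151, 155] → cuts [10, 33, 95, 154, 158]
  HnxVI (TCGTCGAT, off=7): starts [53, 81, 105, 142, 194, 226] → cuts [0, 60, 88, 112, 149, 201]
  EstIX (AGTCCG, off=4): starts [14, 63, 99, 121, 129, 219] → cuts [18, 67, 103, 125, 133, 223]

All cut coordinates (distinct, sorted): [0, 10, 18, 33, 48, 60, 67, 88, 95, 103, 112, 125, 133, 142, 149, 154, 158, 187, 201, 216, 223]

Fragments:
  0→10: 10 bp
  10→18: 8 bp
  18→33: 15 bp
  33→48: 15 bp
  48→60: 12 bp
  60→67: 7 bp
  67→88: 21 bp
  88→95: 7 bp
  95→103: 8 bp
  103→112: 9 bp
  112→125: 13 bp
  125→133: 8 bp
  133→142: 9 bp
  142→149: 7 bp
  149→154: 5 bp
  154→158: 4 bp
  158→187: 29 bp
  187→201: 14 bp
  201→216: 15 bp
  216→223: 7 bp
  223→0 (wrap): 233-223+0 = 10 bp

[4,5,7,7,7,7,8,8,8,9,9,10,10,12,13,14,15,15,15,21,29]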